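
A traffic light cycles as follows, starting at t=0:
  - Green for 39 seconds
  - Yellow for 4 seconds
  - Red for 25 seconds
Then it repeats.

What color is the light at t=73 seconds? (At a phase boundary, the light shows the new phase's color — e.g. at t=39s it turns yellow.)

Answer: green

Derivation:
Cycle length = 39 + 4 + 25 = 68s
t = 73, phase_t = 73 mod 68 = 5
5 < 39 (green end) → GREEN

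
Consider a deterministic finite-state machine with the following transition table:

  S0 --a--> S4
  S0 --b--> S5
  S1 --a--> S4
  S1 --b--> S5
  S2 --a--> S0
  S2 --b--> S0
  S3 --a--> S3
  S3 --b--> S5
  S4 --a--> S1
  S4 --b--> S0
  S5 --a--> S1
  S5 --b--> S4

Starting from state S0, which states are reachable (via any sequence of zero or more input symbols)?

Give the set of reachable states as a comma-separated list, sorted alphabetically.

Answer: S0, S1, S4, S5

Derivation:
BFS from S0:
  visit S0: S0--a-->S4 (new), S0--b-->S5 (new)
  visit S4: S4--a-->S1 (new), S4--b-->S0 (seen)
  visit S5: S5--a-->S1 (seen), S5--b-->S4 (seen)
  visit S1: S1--a-->S4 (seen), S1--b-->S5 (seen)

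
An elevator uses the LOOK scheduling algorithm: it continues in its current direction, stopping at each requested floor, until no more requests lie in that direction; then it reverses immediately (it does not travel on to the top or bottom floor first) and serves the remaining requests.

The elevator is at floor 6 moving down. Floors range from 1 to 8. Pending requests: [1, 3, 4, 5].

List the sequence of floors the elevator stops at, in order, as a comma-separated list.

Answer: 5, 4, 3, 1

Derivation:
Current: 6, moving DOWN
Serve below first (descending): [5, 4, 3, 1]
Then reverse, serve above (ascending): []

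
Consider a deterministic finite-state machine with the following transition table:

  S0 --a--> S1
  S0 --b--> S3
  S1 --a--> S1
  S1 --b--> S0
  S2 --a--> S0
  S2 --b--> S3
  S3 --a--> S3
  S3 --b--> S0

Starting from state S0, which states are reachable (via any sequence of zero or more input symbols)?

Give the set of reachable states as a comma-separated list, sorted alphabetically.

BFS from S0:
  visit S0: S0--a-->S1 (new), S0--b-->S3 (new)
  visit S1: S1--a-->S1 (seen), S1--b-->S0 (seen)
  visit S3: S3--a-->S3 (seen), S3--b-->S0 (seen)

Answer: S0, S1, S3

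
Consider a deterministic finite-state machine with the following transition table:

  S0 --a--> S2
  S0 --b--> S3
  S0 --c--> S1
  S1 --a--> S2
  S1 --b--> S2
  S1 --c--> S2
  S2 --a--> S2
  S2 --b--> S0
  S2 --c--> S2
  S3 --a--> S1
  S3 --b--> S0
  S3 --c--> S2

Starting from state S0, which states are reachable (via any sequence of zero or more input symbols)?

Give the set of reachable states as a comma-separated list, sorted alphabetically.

BFS from S0:
  visit S0: S0--a-->S2 (new), S0--b-->S3 (new), S0--c-->S1 (new)
  visit S2: S2--a-->S2 (seen), S2--b-->S0 (seen), S2--c-->S2 (seen)
  visit S3: S3--a-->S1 (seen), S3--b-->S0 (seen), S3--c-->S2 (seen)
  visit S1: S1--a-->S2 (seen), S1--b-->S2 (seen), S1--c-->S2 (seen)

Answer: S0, S1, S2, S3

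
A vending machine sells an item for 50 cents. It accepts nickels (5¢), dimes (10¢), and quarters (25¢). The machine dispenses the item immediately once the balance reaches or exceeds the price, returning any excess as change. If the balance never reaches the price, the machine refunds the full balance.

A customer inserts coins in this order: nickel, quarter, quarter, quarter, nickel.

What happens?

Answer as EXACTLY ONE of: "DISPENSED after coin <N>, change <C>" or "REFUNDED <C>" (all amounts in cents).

Price: 50¢
Coin 1 (nickel, 5¢): balance = 5¢
Coin 2 (quarter, 25¢): balance = 30¢
Coin 3 (quarter, 25¢): balance = 55¢
  → balance >= price → DISPENSE, change = 55 - 50 = 5¢

Answer: DISPENSED after coin 3, change 5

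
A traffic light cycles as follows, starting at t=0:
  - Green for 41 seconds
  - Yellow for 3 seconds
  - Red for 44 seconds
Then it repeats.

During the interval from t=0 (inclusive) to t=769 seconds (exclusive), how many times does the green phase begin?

Answer: 9

Derivation:
Cycle = 41+3+44 = 88s
green phase starts at t = k*88 + 0 for k=0,1,2,...
Need k*88+0 < 769 → k < 8.739
k ∈ {0, ..., 8} → 9 starts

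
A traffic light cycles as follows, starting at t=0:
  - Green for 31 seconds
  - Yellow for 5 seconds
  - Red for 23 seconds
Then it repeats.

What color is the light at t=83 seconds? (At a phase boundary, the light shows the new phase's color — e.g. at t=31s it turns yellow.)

Cycle length = 31 + 5 + 23 = 59s
t = 83, phase_t = 83 mod 59 = 24
24 < 31 (green end) → GREEN

Answer: green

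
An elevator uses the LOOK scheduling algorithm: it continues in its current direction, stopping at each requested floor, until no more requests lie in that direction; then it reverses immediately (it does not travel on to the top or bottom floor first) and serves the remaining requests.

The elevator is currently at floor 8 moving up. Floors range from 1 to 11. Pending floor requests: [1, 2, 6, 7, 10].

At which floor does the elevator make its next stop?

Answer: 10

Derivation:
Current floor: 8, direction: up
Requests above: [10]
Requests below: [1, 2, 6, 7]
Moving up and requests lie above → nearest above is min([10]) = 10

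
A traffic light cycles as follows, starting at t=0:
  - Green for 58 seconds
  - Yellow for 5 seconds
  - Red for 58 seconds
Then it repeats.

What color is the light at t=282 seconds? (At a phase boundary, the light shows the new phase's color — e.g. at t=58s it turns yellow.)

Answer: green

Derivation:
Cycle length = 58 + 5 + 58 = 121s
t = 282, phase_t = 282 mod 121 = 40
40 < 58 (green end) → GREEN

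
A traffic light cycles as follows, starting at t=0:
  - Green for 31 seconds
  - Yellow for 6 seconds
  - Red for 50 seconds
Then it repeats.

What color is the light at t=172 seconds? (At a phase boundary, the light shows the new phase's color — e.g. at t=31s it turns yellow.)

Cycle length = 31 + 6 + 50 = 87s
t = 172, phase_t = 172 mod 87 = 85
85 >= 37 → RED

Answer: red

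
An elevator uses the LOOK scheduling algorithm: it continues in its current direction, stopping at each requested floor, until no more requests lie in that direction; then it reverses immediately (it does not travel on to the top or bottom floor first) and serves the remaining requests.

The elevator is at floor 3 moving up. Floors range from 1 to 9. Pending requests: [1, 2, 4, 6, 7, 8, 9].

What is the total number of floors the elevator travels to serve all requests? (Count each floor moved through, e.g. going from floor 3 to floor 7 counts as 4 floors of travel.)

Answer: 14

Derivation:
Start at floor 3 moving up, LOOK stop order: [4, 6, 7, 8, 9, 2, 1]
  3 → 4: |4-3| = 1, total = 1
  4 → 6: |6-4| = 2, total = 3
  6 → 7: |7-6| = 1, total = 4
  7 → 8: |8-7| = 1, total = 5
  8 → 9: |9-8| = 1, total = 6
  9 → 2: |2-9| = 7, total = 13
  2 → 1: |1-2| = 1, total = 14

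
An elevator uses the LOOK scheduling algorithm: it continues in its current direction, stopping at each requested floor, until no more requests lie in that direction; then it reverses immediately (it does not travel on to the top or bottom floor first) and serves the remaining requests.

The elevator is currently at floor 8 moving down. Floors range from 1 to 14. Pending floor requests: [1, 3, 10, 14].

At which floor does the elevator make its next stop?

Answer: 3

Derivation:
Current floor: 8, direction: down
Requests above: [10, 14]
Requests below: [1, 3]
Moving down and requests lie below → nearest below is max([1, 3]) = 3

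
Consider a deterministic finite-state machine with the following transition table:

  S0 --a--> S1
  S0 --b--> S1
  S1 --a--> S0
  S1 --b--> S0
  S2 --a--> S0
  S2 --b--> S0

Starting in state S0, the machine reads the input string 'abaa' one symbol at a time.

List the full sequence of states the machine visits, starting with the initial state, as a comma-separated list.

Answer: S0, S1, S0, S1, S0

Derivation:
Start: S0
  read 'a': S0 --a--> S1
  read 'b': S1 --b--> S0
  read 'a': S0 --a--> S1
  read 'a': S1 --a--> S0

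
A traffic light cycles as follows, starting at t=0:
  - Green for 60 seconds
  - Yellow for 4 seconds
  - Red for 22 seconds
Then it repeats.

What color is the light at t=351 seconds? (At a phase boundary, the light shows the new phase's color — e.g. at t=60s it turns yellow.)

Answer: green

Derivation:
Cycle length = 60 + 4 + 22 = 86s
t = 351, phase_t = 351 mod 86 = 7
7 < 60 (green end) → GREEN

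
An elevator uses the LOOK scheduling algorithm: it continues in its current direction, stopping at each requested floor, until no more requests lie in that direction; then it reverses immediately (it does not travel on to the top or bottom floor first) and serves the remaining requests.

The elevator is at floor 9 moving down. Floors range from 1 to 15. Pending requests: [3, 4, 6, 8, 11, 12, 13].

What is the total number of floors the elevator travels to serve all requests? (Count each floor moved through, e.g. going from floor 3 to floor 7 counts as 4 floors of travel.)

Answer: 16

Derivation:
Start at floor 9 moving down, LOOK stop order: [8, 6, 4, 3, 11, 12, 13]
  9 → 8: |8-9| = 1, total = 1
  8 → 6: |6-8| = 2, total = 3
  6 → 4: |4-6| = 2, total = 5
  4 → 3: |3-4| = 1, total = 6
  3 → 11: |11-3| = 8, total = 14
  11 → 12: |12-11| = 1, total = 15
  12 → 13: |13-12| = 1, total = 16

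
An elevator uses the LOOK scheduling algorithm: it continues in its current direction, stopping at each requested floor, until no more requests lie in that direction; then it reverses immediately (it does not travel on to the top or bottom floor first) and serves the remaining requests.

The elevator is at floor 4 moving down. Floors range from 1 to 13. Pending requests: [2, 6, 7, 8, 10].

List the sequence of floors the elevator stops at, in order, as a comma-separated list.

Answer: 2, 6, 7, 8, 10

Derivation:
Current: 4, moving DOWN
Serve below first (descending): [2]
Then reverse, serve above (ascending): [6, 7, 8, 10]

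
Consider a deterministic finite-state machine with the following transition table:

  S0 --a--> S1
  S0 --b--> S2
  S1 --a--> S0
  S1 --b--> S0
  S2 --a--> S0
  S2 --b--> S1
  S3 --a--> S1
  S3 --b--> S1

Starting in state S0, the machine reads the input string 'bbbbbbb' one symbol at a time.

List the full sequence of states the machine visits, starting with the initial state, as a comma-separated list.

Start: S0
  read 'b': S0 --b--> S2
  read 'b': S2 --b--> S1
  read 'b': S1 --b--> S0
  read 'b': S0 --b--> S2
  read 'b': S2 --b--> S1
  read 'b': S1 --b--> S0
  read 'b': S0 --b--> S2

Answer: S0, S2, S1, S0, S2, S1, S0, S2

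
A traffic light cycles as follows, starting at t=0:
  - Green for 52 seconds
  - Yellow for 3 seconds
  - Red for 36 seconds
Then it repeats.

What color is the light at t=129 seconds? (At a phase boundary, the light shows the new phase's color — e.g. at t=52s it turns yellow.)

Answer: green

Derivation:
Cycle length = 52 + 3 + 36 = 91s
t = 129, phase_t = 129 mod 91 = 38
38 < 52 (green end) → GREEN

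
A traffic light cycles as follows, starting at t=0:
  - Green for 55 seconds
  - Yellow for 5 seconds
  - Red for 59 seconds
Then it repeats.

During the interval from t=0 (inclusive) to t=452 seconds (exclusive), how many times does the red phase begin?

Cycle = 55+5+59 = 119s
red phase starts at t = k*119 + 60 for k=0,1,2,...
Need k*119+60 < 452 → k < 3.294
k ∈ {0, ..., 3} → 4 starts

Answer: 4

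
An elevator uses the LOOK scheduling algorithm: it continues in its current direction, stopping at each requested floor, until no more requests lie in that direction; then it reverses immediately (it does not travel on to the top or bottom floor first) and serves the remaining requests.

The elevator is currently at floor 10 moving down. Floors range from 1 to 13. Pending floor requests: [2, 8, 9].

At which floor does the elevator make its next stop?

Answer: 9

Derivation:
Current floor: 10, direction: down
Requests above: []
Requests below: [2, 8, 9]
Moving down and requests lie below → nearest below is max([2, 8, 9]) = 9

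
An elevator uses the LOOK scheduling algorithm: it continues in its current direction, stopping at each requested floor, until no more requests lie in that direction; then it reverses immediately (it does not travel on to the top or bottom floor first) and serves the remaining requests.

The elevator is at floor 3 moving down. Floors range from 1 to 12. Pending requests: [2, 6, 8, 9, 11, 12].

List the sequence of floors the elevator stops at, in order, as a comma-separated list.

Current: 3, moving DOWN
Serve below first (descending): [2]
Then reverse, serve above (ascending): [6, 8, 9, 11, 12]

Answer: 2, 6, 8, 9, 11, 12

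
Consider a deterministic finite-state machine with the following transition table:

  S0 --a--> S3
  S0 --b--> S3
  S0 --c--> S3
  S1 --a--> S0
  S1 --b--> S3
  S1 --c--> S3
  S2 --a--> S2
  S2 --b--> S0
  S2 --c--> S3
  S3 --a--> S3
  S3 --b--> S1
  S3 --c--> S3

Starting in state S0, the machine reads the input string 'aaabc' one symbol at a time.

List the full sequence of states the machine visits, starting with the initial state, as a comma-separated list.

Start: S0
  read 'a': S0 --a--> S3
  read 'a': S3 --a--> S3
  read 'a': S3 --a--> S3
  read 'b': S3 --b--> S1
  read 'c': S1 --c--> S3

Answer: S0, S3, S3, S3, S1, S3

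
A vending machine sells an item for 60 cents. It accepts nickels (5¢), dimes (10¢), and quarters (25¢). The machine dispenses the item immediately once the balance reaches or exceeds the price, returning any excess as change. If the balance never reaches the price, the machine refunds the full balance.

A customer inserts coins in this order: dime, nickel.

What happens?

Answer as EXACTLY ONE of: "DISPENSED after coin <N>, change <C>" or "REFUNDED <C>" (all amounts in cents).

Answer: REFUNDED 15

Derivation:
Price: 60¢
Coin 1 (dime, 10¢): balance = 10¢
Coin 2 (nickel, 5¢): balance = 15¢
All coins inserted, balance 15¢ < price 60¢ → REFUND 15¢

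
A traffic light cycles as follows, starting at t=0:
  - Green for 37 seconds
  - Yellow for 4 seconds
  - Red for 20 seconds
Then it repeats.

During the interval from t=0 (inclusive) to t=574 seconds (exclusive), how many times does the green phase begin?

Answer: 10

Derivation:
Cycle = 37+4+20 = 61s
green phase starts at t = k*61 + 0 for k=0,1,2,...
Need k*61+0 < 574 → k < 9.410
k ∈ {0, ..., 9} → 10 starts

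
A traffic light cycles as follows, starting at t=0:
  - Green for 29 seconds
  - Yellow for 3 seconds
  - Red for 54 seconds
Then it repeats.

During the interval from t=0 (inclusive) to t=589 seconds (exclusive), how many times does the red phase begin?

Answer: 7

Derivation:
Cycle = 29+3+54 = 86s
red phase starts at t = k*86 + 32 for k=0,1,2,...
Need k*86+32 < 589 → k < 6.477
k ∈ {0, ..., 6} → 7 starts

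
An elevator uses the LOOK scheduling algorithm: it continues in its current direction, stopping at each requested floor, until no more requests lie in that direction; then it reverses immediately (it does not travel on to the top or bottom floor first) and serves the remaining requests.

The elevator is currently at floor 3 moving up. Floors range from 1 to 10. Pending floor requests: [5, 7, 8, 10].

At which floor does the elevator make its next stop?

Current floor: 3, direction: up
Requests above: [5, 7, 8, 10]
Requests below: []
Moving up and requests lie above → nearest above is min([5, 7, 8, 10]) = 5

Answer: 5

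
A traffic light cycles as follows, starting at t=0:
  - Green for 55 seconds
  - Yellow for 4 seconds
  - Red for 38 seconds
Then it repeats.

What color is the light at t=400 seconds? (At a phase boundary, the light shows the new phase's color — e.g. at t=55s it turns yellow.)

Cycle length = 55 + 4 + 38 = 97s
t = 400, phase_t = 400 mod 97 = 12
12 < 55 (green end) → GREEN

Answer: green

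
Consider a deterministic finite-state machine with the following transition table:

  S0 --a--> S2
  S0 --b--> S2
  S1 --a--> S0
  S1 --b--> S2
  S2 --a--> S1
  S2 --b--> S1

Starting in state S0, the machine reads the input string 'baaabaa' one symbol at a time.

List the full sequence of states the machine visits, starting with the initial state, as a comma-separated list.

Answer: S0, S2, S1, S0, S2, S1, S0, S2

Derivation:
Start: S0
  read 'b': S0 --b--> S2
  read 'a': S2 --a--> S1
  read 'a': S1 --a--> S0
  read 'a': S0 --a--> S2
  read 'b': S2 --b--> S1
  read 'a': S1 --a--> S0
  read 'a': S0 --a--> S2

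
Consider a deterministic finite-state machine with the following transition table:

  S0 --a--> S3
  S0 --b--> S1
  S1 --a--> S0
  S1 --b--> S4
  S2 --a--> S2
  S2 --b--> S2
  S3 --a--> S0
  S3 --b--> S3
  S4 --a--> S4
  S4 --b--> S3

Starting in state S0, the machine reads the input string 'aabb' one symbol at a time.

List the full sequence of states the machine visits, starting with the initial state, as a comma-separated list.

Start: S0
  read 'a': S0 --a--> S3
  read 'a': S3 --a--> S0
  read 'b': S0 --b--> S1
  read 'b': S1 --b--> S4

Answer: S0, S3, S0, S1, S4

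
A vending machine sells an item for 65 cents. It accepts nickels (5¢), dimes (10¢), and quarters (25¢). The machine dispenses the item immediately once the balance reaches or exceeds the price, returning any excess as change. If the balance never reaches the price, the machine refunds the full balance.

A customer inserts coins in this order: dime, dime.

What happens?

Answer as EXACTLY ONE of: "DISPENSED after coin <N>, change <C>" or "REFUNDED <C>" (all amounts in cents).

Price: 65¢
Coin 1 (dime, 10¢): balance = 10¢
Coin 2 (dime, 10¢): balance = 20¢
All coins inserted, balance 20¢ < price 65¢ → REFUND 20¢

Answer: REFUNDED 20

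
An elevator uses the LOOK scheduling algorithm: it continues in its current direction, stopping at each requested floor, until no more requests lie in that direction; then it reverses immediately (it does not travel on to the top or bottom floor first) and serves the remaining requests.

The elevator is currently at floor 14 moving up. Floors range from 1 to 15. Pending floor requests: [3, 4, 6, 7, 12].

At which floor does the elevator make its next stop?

Answer: 12

Derivation:
Current floor: 14, direction: up
Requests above: []
Requests below: [3, 4, 6, 7, 12]
Moving up but no requests above → reverse; nearest below is max([3, 4, 6, 7, 12]) = 12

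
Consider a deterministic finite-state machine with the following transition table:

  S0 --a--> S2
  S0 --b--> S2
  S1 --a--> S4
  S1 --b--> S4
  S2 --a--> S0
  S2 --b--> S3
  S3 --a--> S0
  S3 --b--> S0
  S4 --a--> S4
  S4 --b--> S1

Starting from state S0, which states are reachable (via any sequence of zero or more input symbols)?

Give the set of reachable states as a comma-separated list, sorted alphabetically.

BFS from S0:
  visit S0: S0--a-->S2 (new), S0--b-->S2 (seen)
  visit S2: S2--a-->S0 (seen), S2--b-->S3 (new)
  visit S3: S3--a-->S0 (seen), S3--b-->S0 (seen)

Answer: S0, S2, S3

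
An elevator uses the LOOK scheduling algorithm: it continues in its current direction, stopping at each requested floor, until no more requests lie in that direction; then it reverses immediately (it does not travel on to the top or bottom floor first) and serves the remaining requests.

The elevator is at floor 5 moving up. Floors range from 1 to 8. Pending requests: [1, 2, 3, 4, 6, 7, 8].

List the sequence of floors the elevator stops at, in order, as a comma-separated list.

Answer: 6, 7, 8, 4, 3, 2, 1

Derivation:
Current: 5, moving UP
Serve above first (ascending): [6, 7, 8]
Then reverse, serve below (descending): [4, 3, 2, 1]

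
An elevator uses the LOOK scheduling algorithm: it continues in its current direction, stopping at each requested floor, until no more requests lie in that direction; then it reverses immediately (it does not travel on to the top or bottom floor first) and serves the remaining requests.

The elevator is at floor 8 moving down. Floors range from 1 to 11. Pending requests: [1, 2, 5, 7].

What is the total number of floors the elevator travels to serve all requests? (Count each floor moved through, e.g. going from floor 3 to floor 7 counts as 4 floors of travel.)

Start at floor 8 moving down, LOOK stop order: [7, 5, 2, 1]
  8 → 7: |7-8| = 1, total = 1
  7 → 5: |5-7| = 2, total = 3
  5 → 2: |2-5| = 3, total = 6
  2 → 1: |1-2| = 1, total = 7

Answer: 7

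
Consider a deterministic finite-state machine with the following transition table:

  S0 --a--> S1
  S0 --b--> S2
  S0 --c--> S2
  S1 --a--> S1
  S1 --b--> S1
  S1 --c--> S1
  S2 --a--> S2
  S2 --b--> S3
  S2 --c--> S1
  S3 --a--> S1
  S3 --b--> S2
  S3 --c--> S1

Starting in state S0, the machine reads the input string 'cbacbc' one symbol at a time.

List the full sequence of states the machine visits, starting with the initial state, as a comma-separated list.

Answer: S0, S2, S3, S1, S1, S1, S1

Derivation:
Start: S0
  read 'c': S0 --c--> S2
  read 'b': S2 --b--> S3
  read 'a': S3 --a--> S1
  read 'c': S1 --c--> S1
  read 'b': S1 --b--> S1
  read 'c': S1 --c--> S1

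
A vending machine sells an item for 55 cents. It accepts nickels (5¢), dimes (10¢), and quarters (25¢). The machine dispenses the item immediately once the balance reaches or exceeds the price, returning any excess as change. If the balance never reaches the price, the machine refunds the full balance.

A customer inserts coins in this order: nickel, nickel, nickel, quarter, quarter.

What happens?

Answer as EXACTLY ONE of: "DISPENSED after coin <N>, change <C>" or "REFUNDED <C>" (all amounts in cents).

Price: 55¢
Coin 1 (nickel, 5¢): balance = 5¢
Coin 2 (nickel, 5¢): balance = 10¢
Coin 3 (nickel, 5¢): balance = 15¢
Coin 4 (quarter, 25¢): balance = 40¢
Coin 5 (quarter, 25¢): balance = 65¢
  → balance >= price → DISPENSE, change = 65 - 55 = 10¢

Answer: DISPENSED after coin 5, change 10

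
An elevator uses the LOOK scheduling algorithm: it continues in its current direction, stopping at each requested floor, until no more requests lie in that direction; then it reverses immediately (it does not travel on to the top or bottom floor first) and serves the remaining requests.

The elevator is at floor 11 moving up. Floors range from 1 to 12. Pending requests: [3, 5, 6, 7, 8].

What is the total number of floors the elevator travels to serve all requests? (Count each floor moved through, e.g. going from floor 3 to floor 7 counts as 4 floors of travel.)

Answer: 8

Derivation:
Start at floor 11 moving up, LOOK stop order: [8, 7, 6, 5, 3]
  11 → 8: |8-11| = 3, total = 3
  8 → 7: |7-8| = 1, total = 4
  7 → 6: |6-7| = 1, total = 5
  6 → 5: |5-6| = 1, total = 6
  5 → 3: |3-5| = 2, total = 8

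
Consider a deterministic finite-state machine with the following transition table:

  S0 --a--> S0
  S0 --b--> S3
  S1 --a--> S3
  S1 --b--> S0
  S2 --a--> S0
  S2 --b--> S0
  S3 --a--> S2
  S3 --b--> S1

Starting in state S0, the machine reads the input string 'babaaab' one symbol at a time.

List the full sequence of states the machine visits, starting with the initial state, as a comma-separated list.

Answer: S0, S3, S2, S0, S0, S0, S0, S3

Derivation:
Start: S0
  read 'b': S0 --b--> S3
  read 'a': S3 --a--> S2
  read 'b': S2 --b--> S0
  read 'a': S0 --a--> S0
  read 'a': S0 --a--> S0
  read 'a': S0 --a--> S0
  read 'b': S0 --b--> S3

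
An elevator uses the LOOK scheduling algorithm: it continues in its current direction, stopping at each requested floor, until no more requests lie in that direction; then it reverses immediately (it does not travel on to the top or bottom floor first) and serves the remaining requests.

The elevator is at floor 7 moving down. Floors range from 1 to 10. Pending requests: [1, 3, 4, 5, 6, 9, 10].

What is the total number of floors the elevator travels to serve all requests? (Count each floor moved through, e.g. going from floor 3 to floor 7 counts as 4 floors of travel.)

Start at floor 7 moving down, LOOK stop order: [6, 5, 4, 3, 1, 9, 10]
  7 → 6: |6-7| = 1, total = 1
  6 → 5: |5-6| = 1, total = 2
  5 → 4: |4-5| = 1, total = 3
  4 → 3: |3-4| = 1, total = 4
  3 → 1: |1-3| = 2, total = 6
  1 → 9: |9-1| = 8, total = 14
  9 → 10: |10-9| = 1, total = 15

Answer: 15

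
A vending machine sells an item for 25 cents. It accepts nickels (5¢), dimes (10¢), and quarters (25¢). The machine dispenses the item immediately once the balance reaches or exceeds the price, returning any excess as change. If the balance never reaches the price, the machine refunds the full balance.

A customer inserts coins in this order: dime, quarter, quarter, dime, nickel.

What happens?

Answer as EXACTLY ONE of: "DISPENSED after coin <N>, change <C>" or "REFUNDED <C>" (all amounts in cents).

Price: 25¢
Coin 1 (dime, 10¢): balance = 10¢
Coin 2 (quarter, 25¢): balance = 35¢
  → balance >= price → DISPENSE, change = 35 - 25 = 10¢

Answer: DISPENSED after coin 2, change 10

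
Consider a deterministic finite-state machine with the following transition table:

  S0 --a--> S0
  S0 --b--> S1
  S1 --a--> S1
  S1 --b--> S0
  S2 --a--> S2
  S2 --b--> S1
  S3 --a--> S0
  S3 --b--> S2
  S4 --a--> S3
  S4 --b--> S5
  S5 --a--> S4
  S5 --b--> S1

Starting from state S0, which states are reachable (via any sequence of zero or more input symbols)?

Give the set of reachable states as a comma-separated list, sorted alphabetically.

Answer: S0, S1

Derivation:
BFS from S0:
  visit S0: S0--a-->S0 (seen), S0--b-->S1 (new)
  visit S1: S1--a-->S1 (seen), S1--b-->S0 (seen)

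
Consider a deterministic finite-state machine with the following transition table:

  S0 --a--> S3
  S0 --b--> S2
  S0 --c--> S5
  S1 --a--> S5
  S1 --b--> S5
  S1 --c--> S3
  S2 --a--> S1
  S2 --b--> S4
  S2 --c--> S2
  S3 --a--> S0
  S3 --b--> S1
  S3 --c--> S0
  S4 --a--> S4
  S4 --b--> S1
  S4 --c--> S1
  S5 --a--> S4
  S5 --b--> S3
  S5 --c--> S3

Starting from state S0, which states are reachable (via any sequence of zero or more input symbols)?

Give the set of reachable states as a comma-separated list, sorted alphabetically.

Answer: S0, S1, S2, S3, S4, S5

Derivation:
BFS from S0:
  visit S0: S0--a-->S3 (new), S0--b-->S2 (new), S0--c-->S5 (new)
  visit S3: S3--a-->S0 (seen), S3--b-->S1 (new), S3--c-->S0 (seen)
  visit S2: S2--a-->S1 (seen), S2--b-->S4 (new), S2--c-->S2 (seen)
  visit S5: S5--a-->S4 (seen), S5--b-->S3 (seen), S5--c-->S3 (seen)
  visit S1: S1--a-->S5 (seen), S1--b-->S5 (seen), S1--c-->S3 (seen)
  visit S4: S4--a-->S4 (seen), S4--b-->S1 (seen), S4--c-->S1 (seen)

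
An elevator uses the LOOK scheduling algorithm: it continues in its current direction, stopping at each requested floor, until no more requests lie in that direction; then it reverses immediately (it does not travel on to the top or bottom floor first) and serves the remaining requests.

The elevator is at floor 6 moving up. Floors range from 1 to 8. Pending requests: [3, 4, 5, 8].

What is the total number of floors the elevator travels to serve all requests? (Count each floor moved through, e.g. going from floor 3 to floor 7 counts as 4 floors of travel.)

Answer: 7

Derivation:
Start at floor 6 moving up, LOOK stop order: [8, 5, 4, 3]
  6 → 8: |8-6| = 2, total = 2
  8 → 5: |5-8| = 3, total = 5
  5 → 4: |4-5| = 1, total = 6
  4 → 3: |3-4| = 1, total = 7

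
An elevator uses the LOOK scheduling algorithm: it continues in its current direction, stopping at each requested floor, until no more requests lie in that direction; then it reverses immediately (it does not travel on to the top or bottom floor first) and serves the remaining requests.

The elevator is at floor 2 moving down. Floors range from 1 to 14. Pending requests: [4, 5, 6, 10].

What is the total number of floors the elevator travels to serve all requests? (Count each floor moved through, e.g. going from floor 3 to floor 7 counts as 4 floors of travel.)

Start at floor 2 moving down, LOOK stop order: [4, 5, 6, 10]
  2 → 4: |4-2| = 2, total = 2
  4 → 5: |5-4| = 1, total = 3
  5 → 6: |6-5| = 1, total = 4
  6 → 10: |10-6| = 4, total = 8

Answer: 8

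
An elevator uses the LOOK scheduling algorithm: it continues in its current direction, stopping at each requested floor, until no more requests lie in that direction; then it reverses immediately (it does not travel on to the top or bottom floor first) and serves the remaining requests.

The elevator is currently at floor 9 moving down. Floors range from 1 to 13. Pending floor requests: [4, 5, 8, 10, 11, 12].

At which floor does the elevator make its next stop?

Answer: 8

Derivation:
Current floor: 9, direction: down
Requests above: [10, 11, 12]
Requests below: [4, 5, 8]
Moving down and requests lie below → nearest below is max([4, 5, 8]) = 8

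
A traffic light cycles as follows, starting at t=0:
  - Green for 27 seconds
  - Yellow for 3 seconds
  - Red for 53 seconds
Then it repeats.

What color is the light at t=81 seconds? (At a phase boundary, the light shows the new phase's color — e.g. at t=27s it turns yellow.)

Answer: red

Derivation:
Cycle length = 27 + 3 + 53 = 83s
t = 81, phase_t = 81 mod 83 = 81
81 >= 30 → RED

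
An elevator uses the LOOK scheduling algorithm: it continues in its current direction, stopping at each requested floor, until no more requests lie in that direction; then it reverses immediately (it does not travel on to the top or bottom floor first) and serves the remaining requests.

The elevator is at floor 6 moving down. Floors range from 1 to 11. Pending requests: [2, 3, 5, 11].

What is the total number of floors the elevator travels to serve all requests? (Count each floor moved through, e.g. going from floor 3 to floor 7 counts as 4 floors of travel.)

Start at floor 6 moving down, LOOK stop order: [5, 3, 2, 11]
  6 → 5: |5-6| = 1, total = 1
  5 → 3: |3-5| = 2, total = 3
  3 → 2: |2-3| = 1, total = 4
  2 → 11: |11-2| = 9, total = 13

Answer: 13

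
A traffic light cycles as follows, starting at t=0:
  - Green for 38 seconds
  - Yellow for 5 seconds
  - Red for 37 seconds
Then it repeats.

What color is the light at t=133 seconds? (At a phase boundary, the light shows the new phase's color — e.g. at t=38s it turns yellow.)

Answer: red

Derivation:
Cycle length = 38 + 5 + 37 = 80s
t = 133, phase_t = 133 mod 80 = 53
53 >= 43 → RED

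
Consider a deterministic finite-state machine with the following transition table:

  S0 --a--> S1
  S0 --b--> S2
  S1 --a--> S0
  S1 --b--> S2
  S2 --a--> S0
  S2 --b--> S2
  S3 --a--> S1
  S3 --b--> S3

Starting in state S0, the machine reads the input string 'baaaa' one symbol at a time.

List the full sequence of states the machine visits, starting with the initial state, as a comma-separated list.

Answer: S0, S2, S0, S1, S0, S1

Derivation:
Start: S0
  read 'b': S0 --b--> S2
  read 'a': S2 --a--> S0
  read 'a': S0 --a--> S1
  read 'a': S1 --a--> S0
  read 'a': S0 --a--> S1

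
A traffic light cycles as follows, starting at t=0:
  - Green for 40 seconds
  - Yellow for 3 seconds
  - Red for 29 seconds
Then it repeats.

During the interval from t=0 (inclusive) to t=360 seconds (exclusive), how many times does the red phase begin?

Answer: 5

Derivation:
Cycle = 40+3+29 = 72s
red phase starts at t = k*72 + 43 for k=0,1,2,...
Need k*72+43 < 360 → k < 4.403
k ∈ {0, ..., 4} → 5 starts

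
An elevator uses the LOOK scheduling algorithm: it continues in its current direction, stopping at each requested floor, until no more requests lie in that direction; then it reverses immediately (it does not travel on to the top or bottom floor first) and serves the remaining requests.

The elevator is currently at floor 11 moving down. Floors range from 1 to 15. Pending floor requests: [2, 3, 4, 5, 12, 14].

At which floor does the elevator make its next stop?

Current floor: 11, direction: down
Requests above: [12, 14]
Requests below: [2, 3, 4, 5]
Moving down and requests lie below → nearest below is max([2, 3, 4, 5]) = 5

Answer: 5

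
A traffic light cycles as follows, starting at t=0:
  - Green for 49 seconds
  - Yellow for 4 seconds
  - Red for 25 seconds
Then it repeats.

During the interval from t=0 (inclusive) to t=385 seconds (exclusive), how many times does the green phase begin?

Cycle = 49+4+25 = 78s
green phase starts at t = k*78 + 0 for k=0,1,2,...
Need k*78+0 < 385 → k < 4.936
k ∈ {0, ..., 4} → 5 starts

Answer: 5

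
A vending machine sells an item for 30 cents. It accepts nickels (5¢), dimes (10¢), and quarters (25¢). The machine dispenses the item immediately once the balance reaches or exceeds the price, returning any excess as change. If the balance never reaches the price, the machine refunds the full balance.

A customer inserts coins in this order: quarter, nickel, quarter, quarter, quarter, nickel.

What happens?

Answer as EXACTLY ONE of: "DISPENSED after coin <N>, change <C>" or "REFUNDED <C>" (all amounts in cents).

Answer: DISPENSED after coin 2, change 0

Derivation:
Price: 30¢
Coin 1 (quarter, 25¢): balance = 25¢
Coin 2 (nickel, 5¢): balance = 30¢
  → balance >= price → DISPENSE, change = 30 - 30 = 0¢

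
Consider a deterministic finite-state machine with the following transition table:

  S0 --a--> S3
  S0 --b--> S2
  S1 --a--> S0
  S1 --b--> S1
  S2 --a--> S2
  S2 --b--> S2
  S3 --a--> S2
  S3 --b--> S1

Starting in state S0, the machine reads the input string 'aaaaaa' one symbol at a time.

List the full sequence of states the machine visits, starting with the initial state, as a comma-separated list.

Answer: S0, S3, S2, S2, S2, S2, S2

Derivation:
Start: S0
  read 'a': S0 --a--> S3
  read 'a': S3 --a--> S2
  read 'a': S2 --a--> S2
  read 'a': S2 --a--> S2
  read 'a': S2 --a--> S2
  read 'a': S2 --a--> S2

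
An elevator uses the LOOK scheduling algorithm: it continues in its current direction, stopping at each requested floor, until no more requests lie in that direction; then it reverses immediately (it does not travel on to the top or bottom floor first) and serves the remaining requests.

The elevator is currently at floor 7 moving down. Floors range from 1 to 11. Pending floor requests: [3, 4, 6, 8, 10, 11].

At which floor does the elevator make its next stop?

Current floor: 7, direction: down
Requests above: [8, 10, 11]
Requests below: [3, 4, 6]
Moving down and requests lie below → nearest below is max([3, 4, 6]) = 6

Answer: 6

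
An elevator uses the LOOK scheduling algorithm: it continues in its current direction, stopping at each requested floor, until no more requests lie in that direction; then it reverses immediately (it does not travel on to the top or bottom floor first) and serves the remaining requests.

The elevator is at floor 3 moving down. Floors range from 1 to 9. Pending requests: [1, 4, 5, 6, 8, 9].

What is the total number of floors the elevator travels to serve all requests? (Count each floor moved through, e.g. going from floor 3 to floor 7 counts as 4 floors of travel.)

Answer: 10

Derivation:
Start at floor 3 moving down, LOOK stop order: [1, 4, 5, 6, 8, 9]
  3 → 1: |1-3| = 2, total = 2
  1 → 4: |4-1| = 3, total = 5
  4 → 5: |5-4| = 1, total = 6
  5 → 6: |6-5| = 1, total = 7
  6 → 8: |8-6| = 2, total = 9
  8 → 9: |9-8| = 1, total = 10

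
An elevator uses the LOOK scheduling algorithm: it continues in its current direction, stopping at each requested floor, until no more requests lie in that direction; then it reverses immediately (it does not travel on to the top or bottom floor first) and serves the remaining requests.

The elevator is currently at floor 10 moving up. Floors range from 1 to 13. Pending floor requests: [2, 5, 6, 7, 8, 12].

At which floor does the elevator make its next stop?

Answer: 12

Derivation:
Current floor: 10, direction: up
Requests above: [12]
Requests below: [2, 5, 6, 7, 8]
Moving up and requests lie above → nearest above is min([12]) = 12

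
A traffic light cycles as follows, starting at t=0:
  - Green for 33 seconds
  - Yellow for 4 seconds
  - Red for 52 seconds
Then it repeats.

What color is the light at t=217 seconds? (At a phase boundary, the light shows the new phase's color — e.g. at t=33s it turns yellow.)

Answer: red

Derivation:
Cycle length = 33 + 4 + 52 = 89s
t = 217, phase_t = 217 mod 89 = 39
39 >= 37 → RED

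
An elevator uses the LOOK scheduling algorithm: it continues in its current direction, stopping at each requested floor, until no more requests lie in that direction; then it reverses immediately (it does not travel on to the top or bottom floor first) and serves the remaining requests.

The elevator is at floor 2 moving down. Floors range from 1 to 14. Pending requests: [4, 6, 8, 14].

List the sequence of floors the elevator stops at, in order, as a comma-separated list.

Current: 2, moving DOWN
Serve below first (descending): []
Then reverse, serve above (ascending): [4, 6, 8, 14]

Answer: 4, 6, 8, 14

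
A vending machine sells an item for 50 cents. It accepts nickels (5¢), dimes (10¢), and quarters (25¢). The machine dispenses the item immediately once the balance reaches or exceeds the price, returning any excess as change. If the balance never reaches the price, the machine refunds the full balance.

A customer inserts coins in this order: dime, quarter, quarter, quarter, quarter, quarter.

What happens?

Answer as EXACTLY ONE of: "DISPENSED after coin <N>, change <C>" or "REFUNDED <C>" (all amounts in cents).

Price: 50¢
Coin 1 (dime, 10¢): balance = 10¢
Coin 2 (quarter, 25¢): balance = 35¢
Coin 3 (quarter, 25¢): balance = 60¢
  → balance >= price → DISPENSE, change = 60 - 50 = 10¢

Answer: DISPENSED after coin 3, change 10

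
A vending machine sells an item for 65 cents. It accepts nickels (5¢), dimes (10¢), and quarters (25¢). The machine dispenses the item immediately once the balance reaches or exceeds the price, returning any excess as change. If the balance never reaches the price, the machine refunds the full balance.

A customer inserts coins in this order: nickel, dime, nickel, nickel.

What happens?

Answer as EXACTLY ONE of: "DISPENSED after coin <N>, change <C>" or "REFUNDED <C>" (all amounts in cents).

Price: 65¢
Coin 1 (nickel, 5¢): balance = 5¢
Coin 2 (dime, 10¢): balance = 15¢
Coin 3 (nickel, 5¢): balance = 20¢
Coin 4 (nickel, 5¢): balance = 25¢
All coins inserted, balance 25¢ < price 65¢ → REFUND 25¢

Answer: REFUNDED 25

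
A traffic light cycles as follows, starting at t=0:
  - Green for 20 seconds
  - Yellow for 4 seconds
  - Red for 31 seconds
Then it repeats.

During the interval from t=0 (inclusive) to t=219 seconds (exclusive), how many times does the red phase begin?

Cycle = 20+4+31 = 55s
red phase starts at t = k*55 + 24 for k=0,1,2,...
Need k*55+24 < 219 → k < 3.545
k ∈ {0, ..., 3} → 4 starts

Answer: 4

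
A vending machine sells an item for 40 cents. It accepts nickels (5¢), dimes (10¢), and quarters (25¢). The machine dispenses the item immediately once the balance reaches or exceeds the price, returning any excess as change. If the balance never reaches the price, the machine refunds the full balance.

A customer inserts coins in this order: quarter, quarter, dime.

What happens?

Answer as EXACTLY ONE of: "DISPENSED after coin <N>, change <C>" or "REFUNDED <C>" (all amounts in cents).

Answer: DISPENSED after coin 2, change 10

Derivation:
Price: 40¢
Coin 1 (quarter, 25¢): balance = 25¢
Coin 2 (quarter, 25¢): balance = 50¢
  → balance >= price → DISPENSE, change = 50 - 40 = 10¢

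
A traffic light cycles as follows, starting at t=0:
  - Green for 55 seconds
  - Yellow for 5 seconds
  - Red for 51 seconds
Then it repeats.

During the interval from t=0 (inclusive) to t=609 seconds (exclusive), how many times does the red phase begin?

Cycle = 55+5+51 = 111s
red phase starts at t = k*111 + 60 for k=0,1,2,...
Need k*111+60 < 609 → k < 4.946
k ∈ {0, ..., 4} → 5 starts

Answer: 5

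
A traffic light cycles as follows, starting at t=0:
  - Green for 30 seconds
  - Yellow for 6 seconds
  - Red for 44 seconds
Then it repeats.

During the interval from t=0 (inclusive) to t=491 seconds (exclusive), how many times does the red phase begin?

Answer: 6

Derivation:
Cycle = 30+6+44 = 80s
red phase starts at t = k*80 + 36 for k=0,1,2,...
Need k*80+36 < 491 → k < 5.688
k ∈ {0, ..., 5} → 6 starts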